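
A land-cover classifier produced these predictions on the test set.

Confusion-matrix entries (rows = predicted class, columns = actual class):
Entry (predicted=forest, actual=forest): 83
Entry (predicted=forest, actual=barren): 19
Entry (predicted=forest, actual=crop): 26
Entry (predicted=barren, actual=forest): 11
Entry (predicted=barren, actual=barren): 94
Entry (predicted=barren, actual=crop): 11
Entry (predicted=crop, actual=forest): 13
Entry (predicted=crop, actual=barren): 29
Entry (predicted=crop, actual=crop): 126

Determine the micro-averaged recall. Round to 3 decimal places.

Micro-averaging pools counts across classes: ΣTP=303, ΣFP=109, ΣFN=109.
Micro-recall = TP/(TP+FN) on pooled counts = 0.735 (equals overall accuracy in single-label multiclass).

0.735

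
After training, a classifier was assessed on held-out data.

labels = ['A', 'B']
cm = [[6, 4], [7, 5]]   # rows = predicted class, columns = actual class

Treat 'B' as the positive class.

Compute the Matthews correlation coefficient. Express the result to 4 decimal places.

0.0169

MCC = (TP·TN − FP·FN) / √((TP+FP)(TP+FN)(TN+FP)(TN+FN))
Numerator = 5·6 − 7·4 = 2
Denominator = √(12·9·13·10) = √14040 = 118.4905
MCC = 2 / 118.4905 = 0.0169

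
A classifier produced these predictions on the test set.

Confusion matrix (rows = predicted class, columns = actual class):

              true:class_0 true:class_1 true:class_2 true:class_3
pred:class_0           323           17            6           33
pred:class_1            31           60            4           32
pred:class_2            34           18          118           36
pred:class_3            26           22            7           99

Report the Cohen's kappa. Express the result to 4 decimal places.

Observed agreement pₒ = trace/N = 600/866 = 0.69284
Expected agreement pₑ = Σ (rowᵢ·colᵢ)/N² = (414·379 + 117·127 + 135·206 + 200·154)/866² = 0.30718
κ = (pₒ − pₑ)/(1 − pₑ) = (0.69284 − 0.30718)/(1 − 0.30718) = 0.5567

0.5567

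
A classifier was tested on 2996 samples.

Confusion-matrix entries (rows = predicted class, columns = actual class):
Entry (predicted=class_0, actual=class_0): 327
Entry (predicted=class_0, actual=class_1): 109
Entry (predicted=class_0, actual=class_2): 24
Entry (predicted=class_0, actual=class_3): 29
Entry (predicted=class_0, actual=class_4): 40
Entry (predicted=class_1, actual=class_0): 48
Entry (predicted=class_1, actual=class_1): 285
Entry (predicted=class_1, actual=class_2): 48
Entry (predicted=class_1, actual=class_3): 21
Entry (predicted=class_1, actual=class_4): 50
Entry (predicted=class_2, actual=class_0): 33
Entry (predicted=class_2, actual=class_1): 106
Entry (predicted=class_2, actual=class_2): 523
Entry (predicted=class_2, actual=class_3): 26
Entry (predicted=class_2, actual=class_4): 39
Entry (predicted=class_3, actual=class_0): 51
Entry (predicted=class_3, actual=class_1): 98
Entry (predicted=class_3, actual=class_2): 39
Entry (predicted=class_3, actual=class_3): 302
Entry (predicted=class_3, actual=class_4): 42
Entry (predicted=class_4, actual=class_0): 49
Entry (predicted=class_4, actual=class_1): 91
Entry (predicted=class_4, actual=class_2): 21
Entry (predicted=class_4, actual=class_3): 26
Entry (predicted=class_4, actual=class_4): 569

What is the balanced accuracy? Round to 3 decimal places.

Balanced accuracy = mean of per-class recall.
  class_0: recall = 327/508 = 0.6437
  class_1: recall = 285/689 = 0.4136
  class_2: recall = 523/655 = 0.7985
  class_3: recall = 302/404 = 0.7475
  class_4: recall = 569/740 = 0.7689
Mean = (0.6437 + 0.4136 + 0.7985 + 0.7475 + 0.7689) / 5 = 0.674

0.674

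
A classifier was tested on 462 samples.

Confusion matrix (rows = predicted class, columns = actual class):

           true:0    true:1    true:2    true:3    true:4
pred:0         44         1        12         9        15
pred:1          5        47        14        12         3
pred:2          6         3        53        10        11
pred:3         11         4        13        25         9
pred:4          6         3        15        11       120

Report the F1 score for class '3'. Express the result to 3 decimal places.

0.388

Take TP from the diagonal, FP from the rest of the '3' prediction marginal, FN from the rest of the '3' actual marginal.
F1 score = 2·TP/(2·TP+FP+FN).
3: TP=25, FP=11+4+13+9=37, FN=9+12+10+11=42 → 50/129 = 0.3876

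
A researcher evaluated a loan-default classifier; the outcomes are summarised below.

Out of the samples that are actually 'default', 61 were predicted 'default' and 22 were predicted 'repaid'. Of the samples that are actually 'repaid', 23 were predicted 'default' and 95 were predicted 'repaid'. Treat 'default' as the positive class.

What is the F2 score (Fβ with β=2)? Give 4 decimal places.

0.7332

Fβ = (1+β²)·TP / ((1+β²)·TP + β²·FN + FP), with β²=4
= 5·61 / (5·61 + 4·22 + 23) = 0.7332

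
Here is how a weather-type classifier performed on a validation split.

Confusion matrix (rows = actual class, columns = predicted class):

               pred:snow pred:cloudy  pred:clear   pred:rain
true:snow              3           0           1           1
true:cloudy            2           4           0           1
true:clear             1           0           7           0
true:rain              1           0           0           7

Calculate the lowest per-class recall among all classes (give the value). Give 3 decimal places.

0.571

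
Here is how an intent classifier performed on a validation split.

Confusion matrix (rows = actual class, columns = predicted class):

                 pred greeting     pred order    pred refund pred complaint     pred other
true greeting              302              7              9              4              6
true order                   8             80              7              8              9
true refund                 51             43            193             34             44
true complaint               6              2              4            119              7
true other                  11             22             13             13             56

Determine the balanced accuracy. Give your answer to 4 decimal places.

Balanced accuracy = mean of per-class recall.
  greeting: recall = 302/328 = 0.92073
  order: recall = 80/112 = 0.71429
  refund: recall = 193/365 = 0.52877
  complaint: recall = 119/138 = 0.86232
  other: recall = 56/115 = 0.48696
Mean = (0.92073 + 0.71429 + 0.52877 + 0.86232 + 0.48696) / 5 = 0.7026

0.7026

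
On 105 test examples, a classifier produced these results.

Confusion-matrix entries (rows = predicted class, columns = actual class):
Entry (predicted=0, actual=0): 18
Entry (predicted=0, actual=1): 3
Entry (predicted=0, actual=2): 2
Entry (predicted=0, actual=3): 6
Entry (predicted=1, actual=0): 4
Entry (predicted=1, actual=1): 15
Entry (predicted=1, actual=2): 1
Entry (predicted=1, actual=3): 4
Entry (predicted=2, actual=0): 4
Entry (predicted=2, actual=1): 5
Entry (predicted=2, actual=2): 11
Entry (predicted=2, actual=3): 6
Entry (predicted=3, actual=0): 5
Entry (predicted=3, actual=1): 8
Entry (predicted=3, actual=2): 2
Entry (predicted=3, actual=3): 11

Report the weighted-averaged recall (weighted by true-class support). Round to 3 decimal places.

Per-class recall (TP/(TP+FN)):
  0: TP=18, FN=4+4+5=13 → 18/31 = 0.5806
  1: TP=15, FN=3+5+8=16 → 15/31 = 0.4839
  2: TP=11, FN=2+1+2=5 → 11/16 = 0.6875
  3: TP=11, FN=6+4+6=16 → 11/27 = 0.4074
Weighted-recall = Σ (supportᵢ/N)·recallᵢ with N=105: (31/105)·0.5806 + (31/105)·0.4839 + (16/105)·0.6875 + (27/105)·0.4074 = 0.524

0.524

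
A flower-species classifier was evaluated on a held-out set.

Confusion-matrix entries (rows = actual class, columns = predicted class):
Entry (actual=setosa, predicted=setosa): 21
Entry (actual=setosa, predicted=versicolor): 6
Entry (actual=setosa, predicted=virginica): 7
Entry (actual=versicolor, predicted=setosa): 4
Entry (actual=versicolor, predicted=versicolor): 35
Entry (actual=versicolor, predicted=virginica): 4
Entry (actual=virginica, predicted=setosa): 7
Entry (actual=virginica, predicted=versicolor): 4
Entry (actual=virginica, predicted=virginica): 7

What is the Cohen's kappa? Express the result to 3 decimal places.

Observed agreement pₒ = trace/N = 63/95 = 0.6632
Expected agreement pₑ = Σ (rowᵢ·colᵢ)/N² = (34·32 + 43·45 + 18·18)/95² = 0.3709
κ = (pₒ − pₑ)/(1 − pₑ) = (0.6632 − 0.3709)/(1 − 0.3709) = 0.465

0.465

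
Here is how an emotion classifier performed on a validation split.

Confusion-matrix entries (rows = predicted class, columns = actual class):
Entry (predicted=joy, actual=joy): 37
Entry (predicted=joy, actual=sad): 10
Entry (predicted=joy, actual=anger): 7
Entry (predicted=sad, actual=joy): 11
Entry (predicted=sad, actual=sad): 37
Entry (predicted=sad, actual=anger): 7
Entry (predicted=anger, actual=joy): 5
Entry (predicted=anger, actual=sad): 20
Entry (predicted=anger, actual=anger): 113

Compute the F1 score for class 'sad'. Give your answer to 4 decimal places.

0.6066

One-vs-rest for 'sad': TP = diagonal; FP = other classes predicted 'sad'; FN = 'sad' predicted as other.
F1 score = 2·TP/(2·TP+FP+FN).
sad: TP=37, FP=11+7=18, FN=10+20=30 → 74/122 = 0.60656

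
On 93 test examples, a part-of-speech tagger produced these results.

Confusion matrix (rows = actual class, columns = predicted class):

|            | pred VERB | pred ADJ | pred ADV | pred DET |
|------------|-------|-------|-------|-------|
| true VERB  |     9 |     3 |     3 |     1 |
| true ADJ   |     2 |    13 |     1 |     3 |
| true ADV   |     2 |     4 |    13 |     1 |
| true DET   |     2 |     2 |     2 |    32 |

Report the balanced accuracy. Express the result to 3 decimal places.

0.685

Balanced accuracy = mean of per-class recall.
  VERB: recall = 9/16 = 0.5625
  ADJ: recall = 13/19 = 0.6842
  ADV: recall = 13/20 = 0.6500
  DET: recall = 32/38 = 0.8421
Mean = (0.5625 + 0.6842 + 0.6500 + 0.8421) / 4 = 0.685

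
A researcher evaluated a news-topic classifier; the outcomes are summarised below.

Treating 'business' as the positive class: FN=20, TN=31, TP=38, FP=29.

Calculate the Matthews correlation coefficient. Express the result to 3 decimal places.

0.173

MCC = (TP·TN − FP·FN) / √((TP+FP)(TP+FN)(TN+FP)(TN+FN))
Numerator = 38·31 − 29·20 = 598
Denominator = √(67·58·60·51) = √11891160 = 3448.3561
MCC = 598 / 3448.3561 = 0.173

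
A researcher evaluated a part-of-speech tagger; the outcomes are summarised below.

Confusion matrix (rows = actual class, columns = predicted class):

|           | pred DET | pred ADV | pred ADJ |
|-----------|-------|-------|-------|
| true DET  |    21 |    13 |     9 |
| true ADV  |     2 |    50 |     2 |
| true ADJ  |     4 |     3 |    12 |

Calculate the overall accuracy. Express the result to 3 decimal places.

Accuracy = trace / total = (21+50+12=83) / 116 = 83/116 = 0.716

0.716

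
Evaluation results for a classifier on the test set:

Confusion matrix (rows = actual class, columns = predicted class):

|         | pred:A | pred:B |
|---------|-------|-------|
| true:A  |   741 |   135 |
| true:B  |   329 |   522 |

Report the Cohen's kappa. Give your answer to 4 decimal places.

0.4608

Observed agreement pₒ = trace/N = 1263/1727 = 0.73133
Expected agreement pₑ = Σ (rowᵢ·colᵢ)/N² = (876·1070 + 851·657)/1727² = 0.50173
κ = (pₒ − pₑ)/(1 − pₑ) = (0.73133 − 0.50173)/(1 − 0.50173) = 0.4608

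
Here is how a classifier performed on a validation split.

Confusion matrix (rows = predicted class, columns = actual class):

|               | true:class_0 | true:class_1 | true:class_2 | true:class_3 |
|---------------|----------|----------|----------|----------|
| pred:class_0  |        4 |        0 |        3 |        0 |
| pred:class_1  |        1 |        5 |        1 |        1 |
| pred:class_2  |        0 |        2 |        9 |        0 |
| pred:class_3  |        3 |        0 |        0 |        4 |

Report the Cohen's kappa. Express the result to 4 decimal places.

0.5457

Observed agreement pₒ = trace/N = 22/33 = 0.66667
Expected agreement pₑ = Σ (rowᵢ·colᵢ)/N² = (8·7 + 7·8 + 13·11 + 5·7)/33² = 0.26630
κ = (pₒ − pₑ)/(1 − pₑ) = (0.66667 − 0.26630)/(1 − 0.26630) = 0.5457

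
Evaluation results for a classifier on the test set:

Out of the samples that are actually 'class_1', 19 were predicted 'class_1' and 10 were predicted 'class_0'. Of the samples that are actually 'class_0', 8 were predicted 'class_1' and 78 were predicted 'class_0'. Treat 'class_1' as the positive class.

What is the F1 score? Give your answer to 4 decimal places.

Precision = TP/(TP+FP) = 19/27 = 0.7037
Recall = TP/(TP+FN) = 19/29 = 0.6552
F1 = 2·TP/(2·TP+FP+FN) = 38/56 = 0.6786

0.6786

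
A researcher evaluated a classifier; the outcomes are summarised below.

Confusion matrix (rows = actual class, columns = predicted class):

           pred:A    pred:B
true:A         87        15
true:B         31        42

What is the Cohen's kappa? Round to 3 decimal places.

0.442

Observed agreement pₒ = trace/N = 129/175 = 0.7371
Expected agreement pₑ = Σ (rowᵢ·colᵢ)/N² = (102·118 + 73·57)/175² = 0.5289
κ = (pₒ − pₑ)/(1 − pₑ) = (0.7371 − 0.5289)/(1 − 0.5289) = 0.442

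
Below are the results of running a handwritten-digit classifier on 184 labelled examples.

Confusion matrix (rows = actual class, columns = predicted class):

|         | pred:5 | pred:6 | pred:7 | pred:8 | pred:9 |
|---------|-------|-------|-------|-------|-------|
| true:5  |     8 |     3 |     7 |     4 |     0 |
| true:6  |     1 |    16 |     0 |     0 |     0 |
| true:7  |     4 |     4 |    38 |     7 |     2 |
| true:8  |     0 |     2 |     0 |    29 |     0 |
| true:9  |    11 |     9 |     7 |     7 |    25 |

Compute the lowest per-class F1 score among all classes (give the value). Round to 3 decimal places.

Per-class F1 score (2·TP/(2·TP+FP+FN)):
  5: TP=8, FP=1+4+0+11=16, FN=3+7+4+0=14 → 16/46 = 0.3478
  6: TP=16, FP=3+4+2+9=18, FN=1+0+0+0=1 → 32/51 = 0.6275
  7: TP=38, FP=7+0+0+7=14, FN=4+4+7+2=17 → 76/107 = 0.7103
  8: TP=29, FP=4+0+7+7=18, FN=0+2+0+0=2 → 58/78 = 0.7436
  9: TP=25, FP=0+0+2+0=2, FN=11+9+7+7=34 → 50/86 = 0.5814
Lowest is class '5' with F1 score = 0.348.

0.348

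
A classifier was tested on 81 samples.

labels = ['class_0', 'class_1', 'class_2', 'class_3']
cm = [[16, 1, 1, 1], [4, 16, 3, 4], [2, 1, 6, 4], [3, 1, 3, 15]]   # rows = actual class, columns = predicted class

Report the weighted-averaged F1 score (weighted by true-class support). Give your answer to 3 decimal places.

Per-class F1 score (2·TP/(2·TP+FP+FN)):
  class_0: TP=16, FP=4+2+3=9, FN=1+1+1=3 → 32/44 = 0.7273
  class_1: TP=16, FP=1+1+1=3, FN=4+3+4=11 → 32/46 = 0.6957
  class_2: TP=6, FP=1+3+3=7, FN=2+1+4=7 → 12/26 = 0.4615
  class_3: TP=15, FP=1+4+4=9, FN=3+1+3=7 → 30/46 = 0.6522
Weighted-F1 score = Σ (supportᵢ/N)·F1 scoreᵢ with N=81: (19/81)·0.7273 + (27/81)·0.6957 + (13/81)·0.4615 + (22/81)·0.6522 = 0.654

0.654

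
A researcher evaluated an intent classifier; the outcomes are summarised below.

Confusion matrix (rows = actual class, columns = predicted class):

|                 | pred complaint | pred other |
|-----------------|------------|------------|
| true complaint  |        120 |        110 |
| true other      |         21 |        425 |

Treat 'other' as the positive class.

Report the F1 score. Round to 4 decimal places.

0.8665

Precision = TP/(TP+FP) = 425/535 = 0.7944
Recall = TP/(TP+FN) = 425/446 = 0.9529
F1 = 2·TP/(2·TP+FP+FN) = 850/981 = 0.8665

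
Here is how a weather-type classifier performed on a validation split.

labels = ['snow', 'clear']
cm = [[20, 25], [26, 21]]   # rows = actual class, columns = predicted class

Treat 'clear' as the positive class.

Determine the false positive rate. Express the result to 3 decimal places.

FPR = FP/(FP+TN) = 25/(25+20) = 0.556

0.556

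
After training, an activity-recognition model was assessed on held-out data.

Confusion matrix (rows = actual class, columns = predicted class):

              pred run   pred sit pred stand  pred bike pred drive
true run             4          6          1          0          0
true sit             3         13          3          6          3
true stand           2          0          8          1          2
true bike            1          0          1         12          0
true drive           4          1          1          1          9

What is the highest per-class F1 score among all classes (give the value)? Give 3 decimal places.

Per-class F1 score (2·TP/(2·TP+FP+FN)):
  run: TP=4, FP=3+2+1+4=10, FN=6+1+0+0=7 → 8/25 = 0.3200
  sit: TP=13, FP=6+0+0+1=7, FN=3+3+6+3=15 → 26/48 = 0.5417
  stand: TP=8, FP=1+3+1+1=6, FN=2+0+1+2=5 → 16/27 = 0.5926
  bike: TP=12, FP=0+6+1+1=8, FN=1+0+1+0=2 → 24/34 = 0.7059
  drive: TP=9, FP=0+3+2+0=5, FN=4+1+1+1=7 → 18/30 = 0.6000
Highest is class 'bike' with F1 score = 0.706.

0.706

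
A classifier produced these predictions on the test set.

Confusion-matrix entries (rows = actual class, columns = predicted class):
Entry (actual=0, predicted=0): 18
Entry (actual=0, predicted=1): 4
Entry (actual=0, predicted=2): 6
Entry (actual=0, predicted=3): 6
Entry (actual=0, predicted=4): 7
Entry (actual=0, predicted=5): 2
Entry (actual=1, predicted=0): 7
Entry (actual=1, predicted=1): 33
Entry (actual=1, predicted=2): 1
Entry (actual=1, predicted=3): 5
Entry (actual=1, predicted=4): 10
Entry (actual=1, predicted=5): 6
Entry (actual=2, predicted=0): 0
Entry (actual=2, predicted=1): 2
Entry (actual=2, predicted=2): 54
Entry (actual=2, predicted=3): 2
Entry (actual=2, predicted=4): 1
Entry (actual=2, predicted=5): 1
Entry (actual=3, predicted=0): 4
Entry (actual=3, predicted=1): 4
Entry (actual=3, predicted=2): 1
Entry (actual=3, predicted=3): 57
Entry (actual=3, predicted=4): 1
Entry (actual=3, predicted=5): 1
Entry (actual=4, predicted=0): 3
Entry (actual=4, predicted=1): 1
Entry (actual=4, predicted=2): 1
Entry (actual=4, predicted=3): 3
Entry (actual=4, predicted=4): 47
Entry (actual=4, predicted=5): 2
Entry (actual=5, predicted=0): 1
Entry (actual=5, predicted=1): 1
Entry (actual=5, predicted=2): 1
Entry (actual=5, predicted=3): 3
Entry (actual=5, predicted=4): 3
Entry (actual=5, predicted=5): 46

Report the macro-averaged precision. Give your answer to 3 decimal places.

0.724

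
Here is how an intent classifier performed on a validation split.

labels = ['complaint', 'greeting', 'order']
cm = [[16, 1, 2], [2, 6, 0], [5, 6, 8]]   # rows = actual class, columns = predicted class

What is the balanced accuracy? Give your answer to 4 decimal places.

Balanced accuracy = mean of per-class recall.
  complaint: recall = 16/19 = 0.84211
  greeting: recall = 6/8 = 0.75000
  order: recall = 8/19 = 0.42105
Mean = (0.84211 + 0.75000 + 0.42105) / 3 = 0.6711

0.6711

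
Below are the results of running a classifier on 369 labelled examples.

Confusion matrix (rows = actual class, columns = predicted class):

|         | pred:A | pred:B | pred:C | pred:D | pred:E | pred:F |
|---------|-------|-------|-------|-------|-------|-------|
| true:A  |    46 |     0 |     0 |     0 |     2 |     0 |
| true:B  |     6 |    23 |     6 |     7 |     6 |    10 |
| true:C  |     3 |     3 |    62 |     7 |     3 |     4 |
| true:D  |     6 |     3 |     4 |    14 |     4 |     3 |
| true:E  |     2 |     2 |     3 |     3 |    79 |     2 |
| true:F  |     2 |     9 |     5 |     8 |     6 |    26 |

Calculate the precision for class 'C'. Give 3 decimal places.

0.775

Take TP from the diagonal, FP from the rest of the 'C' prediction marginal, FN from the rest of the 'C' actual marginal.
precision = TP/(TP+FP).
C: TP=62, FP=0+6+4+3+5=18 → 62/80 = 0.7750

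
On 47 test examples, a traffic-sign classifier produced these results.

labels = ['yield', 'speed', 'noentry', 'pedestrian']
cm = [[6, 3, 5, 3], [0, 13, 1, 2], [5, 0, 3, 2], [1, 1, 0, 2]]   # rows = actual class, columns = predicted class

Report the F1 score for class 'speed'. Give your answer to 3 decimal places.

Treat 'speed' as positive and all other classes as negative.
F1 score = 2·TP/(2·TP+FP+FN).
speed: TP=13, FP=3+0+1=4, FN=0+1+2=3 → 26/33 = 0.7879

0.788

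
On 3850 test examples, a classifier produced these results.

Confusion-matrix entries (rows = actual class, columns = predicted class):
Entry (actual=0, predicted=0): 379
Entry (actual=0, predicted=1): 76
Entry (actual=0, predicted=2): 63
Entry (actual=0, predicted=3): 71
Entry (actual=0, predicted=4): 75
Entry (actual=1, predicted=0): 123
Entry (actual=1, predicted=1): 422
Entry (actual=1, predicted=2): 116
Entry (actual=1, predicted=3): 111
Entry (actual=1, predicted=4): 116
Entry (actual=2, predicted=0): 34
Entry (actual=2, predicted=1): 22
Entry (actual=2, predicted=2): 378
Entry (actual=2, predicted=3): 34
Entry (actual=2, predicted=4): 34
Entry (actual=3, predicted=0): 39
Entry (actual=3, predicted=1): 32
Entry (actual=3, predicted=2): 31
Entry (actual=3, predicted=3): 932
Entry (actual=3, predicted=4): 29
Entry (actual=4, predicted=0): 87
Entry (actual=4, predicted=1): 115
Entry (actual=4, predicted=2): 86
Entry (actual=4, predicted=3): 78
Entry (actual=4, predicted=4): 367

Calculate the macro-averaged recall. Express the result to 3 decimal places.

0.635

Per-class recall (TP/(TP+FN)):
  0: TP=379, FN=76+63+71+75=285 → 379/664 = 0.5708
  1: TP=422, FN=123+116+111+116=466 → 422/888 = 0.4752
  2: TP=378, FN=34+22+34+34=124 → 378/502 = 0.7530
  3: TP=932, FN=39+32+31+29=131 → 932/1063 = 0.8768
  4: TP=367, FN=87+115+86+78=366 → 367/733 = 0.5007
Macro-recall = mean = (0.5708 + 0.4752 + 0.7530 + 0.8768 + 0.5007) / 5 = 0.635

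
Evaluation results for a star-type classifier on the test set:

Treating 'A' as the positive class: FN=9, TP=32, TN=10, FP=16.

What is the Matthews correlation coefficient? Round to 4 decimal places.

0.1785

MCC = (TP·TN − FP·FN) / √((TP+FP)(TP+FN)(TN+FP)(TN+FN))
Numerator = 32·10 − 16·9 = 176
Denominator = √(48·41·26·19) = √972192 = 985.9980
MCC = 176 / 985.9980 = 0.1785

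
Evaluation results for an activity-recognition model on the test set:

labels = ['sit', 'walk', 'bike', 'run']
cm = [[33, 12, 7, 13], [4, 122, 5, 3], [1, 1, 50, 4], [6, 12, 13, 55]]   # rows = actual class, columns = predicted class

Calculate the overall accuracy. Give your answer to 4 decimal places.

0.7625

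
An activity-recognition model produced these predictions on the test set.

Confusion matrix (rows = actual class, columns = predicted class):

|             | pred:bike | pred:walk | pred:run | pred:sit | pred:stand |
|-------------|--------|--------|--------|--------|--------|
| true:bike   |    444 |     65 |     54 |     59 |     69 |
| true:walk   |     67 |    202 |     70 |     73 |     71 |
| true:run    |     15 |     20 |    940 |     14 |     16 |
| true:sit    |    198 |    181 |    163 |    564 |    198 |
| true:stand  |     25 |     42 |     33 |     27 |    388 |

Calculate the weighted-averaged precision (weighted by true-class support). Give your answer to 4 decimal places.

0.6548

Per-class precision (TP/(TP+FP)):
  bike: TP=444, FP=67+15+198+25=305 → 444/749 = 0.59279
  walk: TP=202, FP=65+20+181+42=308 → 202/510 = 0.39608
  run: TP=940, FP=54+70+163+33=320 → 940/1260 = 0.74603
  sit: TP=564, FP=59+73+14+27=173 → 564/737 = 0.76526
  stand: TP=388, FP=69+71+16+198=354 → 388/742 = 0.52291
Weighted-precision = Σ (supportᵢ/N)·precisionᵢ with N=3998: (691/3998)·0.59279 + (483/3998)·0.39608 + (1005/3998)·0.74603 + (1304/3998)·0.76526 + (515/3998)·0.52291 = 0.6548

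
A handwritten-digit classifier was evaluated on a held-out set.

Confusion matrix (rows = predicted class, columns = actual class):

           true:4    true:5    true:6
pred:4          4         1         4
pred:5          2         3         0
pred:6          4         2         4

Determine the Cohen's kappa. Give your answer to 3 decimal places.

0.170

Observed agreement pₒ = trace/N = 11/24 = 0.4583
Expected agreement pₑ = Σ (rowᵢ·colᵢ)/N² = (10·9 + 6·5 + 8·10)/24² = 0.3472
κ = (pₒ − pₑ)/(1 − pₑ) = (0.4583 − 0.3472)/(1 − 0.3472) = 0.170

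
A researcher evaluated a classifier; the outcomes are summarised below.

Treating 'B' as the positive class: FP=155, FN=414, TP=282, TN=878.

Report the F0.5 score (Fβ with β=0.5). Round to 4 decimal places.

Fβ = (1+β²)·TP / ((1+β²)·TP + β²·FN + FP), with β²=1/4
= 1.25·282 / (1.25·282 + 0.25·414 + 155) = 0.5769

0.5769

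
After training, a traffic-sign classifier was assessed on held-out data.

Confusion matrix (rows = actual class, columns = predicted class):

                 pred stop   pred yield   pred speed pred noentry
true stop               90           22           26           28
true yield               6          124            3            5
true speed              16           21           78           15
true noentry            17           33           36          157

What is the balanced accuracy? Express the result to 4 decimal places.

Balanced accuracy = mean of per-class recall.
  stop: recall = 90/166 = 0.54217
  yield: recall = 124/138 = 0.89855
  speed: recall = 78/130 = 0.60000
  noentry: recall = 157/243 = 0.64609
Mean = (0.54217 + 0.89855 + 0.60000 + 0.64609) / 4 = 0.6717

0.6717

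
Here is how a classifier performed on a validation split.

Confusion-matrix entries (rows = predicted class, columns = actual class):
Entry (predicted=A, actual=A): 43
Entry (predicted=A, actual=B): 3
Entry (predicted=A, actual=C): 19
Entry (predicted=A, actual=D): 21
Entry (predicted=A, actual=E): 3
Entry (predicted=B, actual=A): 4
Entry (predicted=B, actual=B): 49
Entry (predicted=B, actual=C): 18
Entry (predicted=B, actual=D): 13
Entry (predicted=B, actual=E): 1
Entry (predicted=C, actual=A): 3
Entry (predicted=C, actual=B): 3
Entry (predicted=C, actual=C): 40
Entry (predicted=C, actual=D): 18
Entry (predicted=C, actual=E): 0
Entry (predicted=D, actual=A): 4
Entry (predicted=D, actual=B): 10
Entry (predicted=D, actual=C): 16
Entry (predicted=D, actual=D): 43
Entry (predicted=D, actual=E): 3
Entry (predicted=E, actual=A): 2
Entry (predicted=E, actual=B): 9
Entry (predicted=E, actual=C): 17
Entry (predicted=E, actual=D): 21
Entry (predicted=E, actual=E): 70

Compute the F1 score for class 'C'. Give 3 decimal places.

0.460

Take TP from the diagonal, FP from the rest of the 'C' prediction marginal, FN from the rest of the 'C' actual marginal.
F1 score = 2·TP/(2·TP+FP+FN).
C: TP=40, FP=3+3+18+0=24, FN=19+18+16+17=70 → 80/174 = 0.4598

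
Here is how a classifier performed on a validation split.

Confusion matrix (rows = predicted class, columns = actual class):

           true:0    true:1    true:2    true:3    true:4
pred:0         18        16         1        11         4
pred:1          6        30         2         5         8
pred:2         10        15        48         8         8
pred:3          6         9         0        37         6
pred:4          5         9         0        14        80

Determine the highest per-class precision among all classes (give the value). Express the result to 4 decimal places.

0.7407

Per-class precision (TP/(TP+FP)):
  0: TP=18, FP=16+1+11+4=32 → 18/50 = 0.36000
  1: TP=30, FP=6+2+5+8=21 → 30/51 = 0.58824
  2: TP=48, FP=10+15+8+8=41 → 48/89 = 0.53933
  3: TP=37, FP=6+9+0+6=21 → 37/58 = 0.63793
  4: TP=80, FP=5+9+0+14=28 → 80/108 = 0.74074
Highest is class '4' with precision = 0.7407.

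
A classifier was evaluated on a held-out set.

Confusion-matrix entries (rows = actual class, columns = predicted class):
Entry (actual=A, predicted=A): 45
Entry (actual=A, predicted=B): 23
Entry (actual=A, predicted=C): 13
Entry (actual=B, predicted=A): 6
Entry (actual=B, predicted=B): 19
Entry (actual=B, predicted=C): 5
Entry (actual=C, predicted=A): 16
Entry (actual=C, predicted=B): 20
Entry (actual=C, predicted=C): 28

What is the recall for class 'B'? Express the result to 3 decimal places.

0.633

Treat 'B' as positive and all other classes as negative.
recall = TP/(TP+FN).
B: TP=19, FN=6+5=11 → 19/30 = 0.6333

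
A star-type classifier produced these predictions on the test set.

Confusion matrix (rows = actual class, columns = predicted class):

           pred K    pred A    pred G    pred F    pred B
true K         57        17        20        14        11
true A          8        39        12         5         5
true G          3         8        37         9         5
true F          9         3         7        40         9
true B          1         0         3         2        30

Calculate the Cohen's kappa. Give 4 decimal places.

Observed agreement pₒ = trace/N = 203/354 = 0.57345
Expected agreement pₑ = Σ (rowᵢ·colᵢ)/N² = (119·78 + 69·67 + 62·79 + 68·70 + 36·60)/354² = 0.20527
κ = (pₒ − pₑ)/(1 − pₑ) = (0.57345 − 0.20527)/(1 − 0.20527) = 0.4633

0.4633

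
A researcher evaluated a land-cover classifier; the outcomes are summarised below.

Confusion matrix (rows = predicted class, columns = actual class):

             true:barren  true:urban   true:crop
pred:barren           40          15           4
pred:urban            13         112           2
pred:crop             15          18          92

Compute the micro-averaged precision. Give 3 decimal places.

0.785

Micro-averaging pools counts across classes: ΣTP=244, ΣFP=67, ΣFN=67.
Micro-precision = TP/(TP+FP) on pooled counts = 0.785 (equals overall accuracy in single-label multiclass).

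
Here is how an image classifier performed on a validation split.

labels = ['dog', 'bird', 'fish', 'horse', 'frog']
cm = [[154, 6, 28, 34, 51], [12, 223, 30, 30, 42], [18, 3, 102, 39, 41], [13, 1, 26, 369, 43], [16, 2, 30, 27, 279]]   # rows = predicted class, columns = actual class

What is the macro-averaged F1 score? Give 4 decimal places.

Per-class F1 score (2·TP/(2·TP+FP+FN)):
  dog: TP=154, FP=6+28+34+51=119, FN=12+18+13+16=59 → 308/486 = 0.63374
  bird: TP=223, FP=12+30+30+42=114, FN=6+3+1+2=12 → 446/572 = 0.77972
  fish: TP=102, FP=18+3+39+41=101, FN=28+30+26+30=114 → 204/419 = 0.48687
  horse: TP=369, FP=13+1+26+43=83, FN=34+30+39+27=130 → 738/951 = 0.77603
  frog: TP=279, FP=16+2+30+27=75, FN=51+42+41+43=177 → 558/810 = 0.68889
Macro-F1 score = mean = (0.63374 + 0.77972 + 0.48687 + 0.77603 + 0.68889) / 5 = 0.6731

0.6731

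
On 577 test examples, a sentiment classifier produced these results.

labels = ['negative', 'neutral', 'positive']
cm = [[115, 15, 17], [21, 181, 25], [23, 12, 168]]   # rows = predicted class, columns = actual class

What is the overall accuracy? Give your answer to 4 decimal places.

Accuracy = trace / total = (115+181+168=464) / 577 = 464/577 = 0.8042

0.8042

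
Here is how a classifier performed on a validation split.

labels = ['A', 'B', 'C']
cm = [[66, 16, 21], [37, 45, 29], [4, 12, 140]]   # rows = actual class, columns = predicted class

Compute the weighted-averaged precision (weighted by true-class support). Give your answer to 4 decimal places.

Per-class precision (TP/(TP+FP)):
  A: TP=66, FP=37+4=41 → 66/107 = 0.61682
  B: TP=45, FP=16+12=28 → 45/73 = 0.61644
  C: TP=140, FP=21+29=50 → 140/190 = 0.73684
Weighted-precision = Σ (supportᵢ/N)·precisionᵢ with N=370: (103/370)·0.61682 + (111/370)·0.61644 + (156/370)·0.73684 = 0.6673

0.6673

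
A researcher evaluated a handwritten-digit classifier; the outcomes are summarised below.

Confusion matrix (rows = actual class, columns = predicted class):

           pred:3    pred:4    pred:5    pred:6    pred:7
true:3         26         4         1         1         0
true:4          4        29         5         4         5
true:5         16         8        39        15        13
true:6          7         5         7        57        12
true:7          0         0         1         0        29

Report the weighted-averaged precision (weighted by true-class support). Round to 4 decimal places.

0.6673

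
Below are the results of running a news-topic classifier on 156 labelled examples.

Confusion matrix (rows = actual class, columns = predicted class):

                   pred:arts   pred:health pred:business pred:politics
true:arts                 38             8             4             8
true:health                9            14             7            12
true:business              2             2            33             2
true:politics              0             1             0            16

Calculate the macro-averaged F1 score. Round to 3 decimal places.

0.626

Per-class F1 score (2·TP/(2·TP+FP+FN)):
  arts: TP=38, FP=9+2+0=11, FN=8+4+8=20 → 76/107 = 0.7103
  health: TP=14, FP=8+2+1=11, FN=9+7+12=28 → 28/67 = 0.4179
  business: TP=33, FP=4+7+0=11, FN=2+2+2=6 → 66/83 = 0.7952
  politics: TP=16, FP=8+12+2=22, FN=0+1+0=1 → 32/55 = 0.5818
Macro-F1 score = mean = (0.7103 + 0.4179 + 0.7952 + 0.5818) / 4 = 0.626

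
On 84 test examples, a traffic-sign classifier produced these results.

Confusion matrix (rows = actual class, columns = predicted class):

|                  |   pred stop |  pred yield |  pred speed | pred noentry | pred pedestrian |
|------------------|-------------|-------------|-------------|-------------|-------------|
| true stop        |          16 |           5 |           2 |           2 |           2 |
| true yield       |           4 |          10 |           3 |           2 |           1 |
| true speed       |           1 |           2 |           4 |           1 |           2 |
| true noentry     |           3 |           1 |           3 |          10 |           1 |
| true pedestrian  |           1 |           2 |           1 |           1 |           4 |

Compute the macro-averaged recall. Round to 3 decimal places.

0.499

Per-class recall (TP/(TP+FN)):
  stop: TP=16, FN=5+2+2+2=11 → 16/27 = 0.5926
  yield: TP=10, FN=4+3+2+1=10 → 10/20 = 0.5000
  speed: TP=4, FN=1+2+1+2=6 → 4/10 = 0.4000
  noentry: TP=10, FN=3+1+3+1=8 → 10/18 = 0.5556
  pedestrian: TP=4, FN=1+2+1+1=5 → 4/9 = 0.4444
Macro-recall = mean = (0.5926 + 0.5000 + 0.4000 + 0.5556 + 0.4444) / 5 = 0.499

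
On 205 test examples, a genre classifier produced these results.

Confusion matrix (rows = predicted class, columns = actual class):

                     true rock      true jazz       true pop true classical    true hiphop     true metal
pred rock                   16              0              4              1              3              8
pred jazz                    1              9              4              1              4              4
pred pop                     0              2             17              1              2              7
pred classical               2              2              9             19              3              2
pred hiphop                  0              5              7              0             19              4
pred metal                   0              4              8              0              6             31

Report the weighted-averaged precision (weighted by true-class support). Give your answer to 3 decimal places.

Per-class precision (TP/(TP+FP)):
  rock: TP=16, FP=0+4+1+3+8=16 → 16/32 = 0.5000
  jazz: TP=9, FP=1+4+1+4+4=14 → 9/23 = 0.3913
  pop: TP=17, FP=0+2+1+2+7=12 → 17/29 = 0.5862
  classical: TP=19, FP=2+2+9+3+2=18 → 19/37 = 0.5135
  hiphop: TP=19, FP=0+5+7+0+4=16 → 19/35 = 0.5429
  metal: TP=31, FP=0+4+8+0+6=18 → 31/49 = 0.6327
Weighted-precision = Σ (supportᵢ/N)·precisionᵢ with N=205: (19/205)·0.5000 + (22/205)·0.3913 + (49/205)·0.5862 + (22/205)·0.5135 + (37/205)·0.5429 + (56/205)·0.6327 = 0.554

0.554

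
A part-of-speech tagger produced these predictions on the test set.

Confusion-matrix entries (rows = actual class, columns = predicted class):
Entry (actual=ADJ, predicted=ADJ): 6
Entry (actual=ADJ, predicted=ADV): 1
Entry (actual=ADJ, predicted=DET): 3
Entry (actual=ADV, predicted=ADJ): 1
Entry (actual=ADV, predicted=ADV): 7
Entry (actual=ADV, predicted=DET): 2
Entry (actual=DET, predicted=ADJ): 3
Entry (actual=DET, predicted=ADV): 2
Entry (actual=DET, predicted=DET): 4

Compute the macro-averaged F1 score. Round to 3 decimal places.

0.581

Per-class F1 score (2·TP/(2·TP+FP+FN)):
  ADJ: TP=6, FP=1+3=4, FN=1+3=4 → 12/20 = 0.6000
  ADV: TP=7, FP=1+2=3, FN=1+2=3 → 14/20 = 0.7000
  DET: TP=4, FP=3+2=5, FN=3+2=5 → 8/18 = 0.4444
Macro-F1 score = mean = (0.6000 + 0.7000 + 0.4444) / 3 = 0.581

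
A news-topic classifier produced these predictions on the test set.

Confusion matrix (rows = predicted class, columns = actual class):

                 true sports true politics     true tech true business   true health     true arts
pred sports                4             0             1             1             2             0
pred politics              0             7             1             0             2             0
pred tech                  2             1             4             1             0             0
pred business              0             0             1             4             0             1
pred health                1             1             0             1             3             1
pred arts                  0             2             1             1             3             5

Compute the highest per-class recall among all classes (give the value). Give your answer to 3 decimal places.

0.714

Per-class recall (TP/(TP+FN)):
  sports: TP=4, FN=0+2+0+1+0=3 → 4/7 = 0.5714
  politics: TP=7, FN=0+1+0+1+2=4 → 7/11 = 0.6364
  tech: TP=4, FN=1+1+1+0+1=4 → 4/8 = 0.5000
  business: TP=4, FN=1+0+1+1+1=4 → 4/8 = 0.5000
  health: TP=3, FN=2+2+0+0+3=7 → 3/10 = 0.3000
  arts: TP=5, FN=0+0+0+1+1=2 → 5/7 = 0.7143
Highest is class 'arts' with recall = 0.714.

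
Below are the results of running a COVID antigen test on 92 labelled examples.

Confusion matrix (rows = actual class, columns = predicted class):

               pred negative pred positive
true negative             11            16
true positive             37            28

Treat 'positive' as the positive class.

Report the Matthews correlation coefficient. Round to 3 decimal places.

-0.148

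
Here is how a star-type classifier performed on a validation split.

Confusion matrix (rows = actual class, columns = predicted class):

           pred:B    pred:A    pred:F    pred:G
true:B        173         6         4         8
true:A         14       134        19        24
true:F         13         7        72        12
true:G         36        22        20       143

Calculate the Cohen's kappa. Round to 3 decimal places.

0.646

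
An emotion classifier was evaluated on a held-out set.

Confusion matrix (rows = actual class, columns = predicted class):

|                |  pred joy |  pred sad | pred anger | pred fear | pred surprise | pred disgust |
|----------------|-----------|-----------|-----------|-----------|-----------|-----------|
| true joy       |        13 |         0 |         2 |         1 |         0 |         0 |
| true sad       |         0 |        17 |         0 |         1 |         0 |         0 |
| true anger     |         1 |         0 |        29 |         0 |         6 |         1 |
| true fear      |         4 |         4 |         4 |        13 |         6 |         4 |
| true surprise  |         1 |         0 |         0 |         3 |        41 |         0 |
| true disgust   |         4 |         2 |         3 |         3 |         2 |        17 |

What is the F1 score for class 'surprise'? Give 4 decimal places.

Take TP from the diagonal, FP from the rest of the 'surprise' prediction marginal, FN from the rest of the 'surprise' actual marginal.
F1 score = 2·TP/(2·TP+FP+FN).
surprise: TP=41, FP=0+0+6+6+2=14, FN=1+0+0+3+0=4 → 82/100 = 0.82000

0.8200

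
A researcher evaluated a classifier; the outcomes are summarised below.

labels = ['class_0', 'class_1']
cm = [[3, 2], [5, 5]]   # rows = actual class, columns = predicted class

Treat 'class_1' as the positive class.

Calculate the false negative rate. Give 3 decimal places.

FNR = FN/(FN+TP) = 5/(5+5) = 0.500

0.500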